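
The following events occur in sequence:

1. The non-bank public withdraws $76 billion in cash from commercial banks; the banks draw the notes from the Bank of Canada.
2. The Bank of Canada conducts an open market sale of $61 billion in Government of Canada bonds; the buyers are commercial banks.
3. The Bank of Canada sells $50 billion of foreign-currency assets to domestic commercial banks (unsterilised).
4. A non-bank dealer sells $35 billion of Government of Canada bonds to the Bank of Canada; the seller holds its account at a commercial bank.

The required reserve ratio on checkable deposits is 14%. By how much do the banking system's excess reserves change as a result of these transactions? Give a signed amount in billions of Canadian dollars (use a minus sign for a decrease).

-$146.26 billion

Currency withdrawal $76 billion: reserves −$76B, deposits −$76B.
OMO sale (to banks) $61 billion: reserves −$61B, deposits 0.
FX sale $50 billion: reserves −$50B, deposits 0.
Asset purchase (from non-banks) $35 billion: reserves +$35B, deposits +$35B.
Totals: Δreserves = −$152B, Δdeposits = −$41B.
Δrequired reserves = 14% × −$41B = −$5.74B.
Δexcess reserves = Δreserves − Δrequired = −$152B − (−$5.74B) = -$146.26 billion.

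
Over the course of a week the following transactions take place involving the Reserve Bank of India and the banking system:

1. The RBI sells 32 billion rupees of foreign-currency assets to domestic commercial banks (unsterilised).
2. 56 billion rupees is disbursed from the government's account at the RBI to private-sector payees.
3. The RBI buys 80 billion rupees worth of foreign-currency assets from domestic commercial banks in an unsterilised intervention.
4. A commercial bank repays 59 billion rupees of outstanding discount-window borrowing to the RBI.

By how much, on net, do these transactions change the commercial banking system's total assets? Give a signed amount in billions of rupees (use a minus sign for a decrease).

-3 billion

RBI balance sheet:
  Assets:      Loans to banks −59B, Foreign assets +48B
  Liabilities: Bank reserves +45B, Government deposits −56B
Commercial banking system:
  Assets:      Reserves at CB +45B, Foreign assets −48B
  Liabilities: Checkable deposits +56B, Borrowings from CB −59B
Change in total bank assets = -3 billion.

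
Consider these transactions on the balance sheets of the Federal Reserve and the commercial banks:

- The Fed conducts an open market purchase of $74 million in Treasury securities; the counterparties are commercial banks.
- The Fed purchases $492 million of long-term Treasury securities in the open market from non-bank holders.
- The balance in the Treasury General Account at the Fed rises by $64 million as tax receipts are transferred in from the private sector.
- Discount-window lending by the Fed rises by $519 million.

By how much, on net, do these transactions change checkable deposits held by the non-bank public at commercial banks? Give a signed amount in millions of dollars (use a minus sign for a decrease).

Fed balance sheet:
  Assets:      Securities +$566M, Loans to banks +$519M
  Liabilities: Bank reserves +$1021M, Government deposits +$64M
Commercial banking system:
  Assets:      Reserves at CB +$1021M, Securities −$74M
  Liabilities: Checkable deposits +$428M, Borrowings from CB +$519M
So the change in checkable deposits held by the non-bank public at commercial banks is +$428 million.

+$428 million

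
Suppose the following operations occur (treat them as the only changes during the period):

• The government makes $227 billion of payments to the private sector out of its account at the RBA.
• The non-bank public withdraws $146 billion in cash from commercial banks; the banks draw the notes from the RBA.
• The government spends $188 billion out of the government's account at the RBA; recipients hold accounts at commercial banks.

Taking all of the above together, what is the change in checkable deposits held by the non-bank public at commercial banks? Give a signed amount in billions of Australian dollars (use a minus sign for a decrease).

RBA balance sheet:
  Assets:      no change
  Liabilities: Bank reserves +$269B, Currency in circulation +$146B, Government deposits −$415B
Commercial banking system:
  Assets:      Reserves at CB +$269B
  Liabilities: Checkable deposits +$269B
So the change in checkable deposits held by the non-bank public at commercial banks is +$269 billion.

+$269 billion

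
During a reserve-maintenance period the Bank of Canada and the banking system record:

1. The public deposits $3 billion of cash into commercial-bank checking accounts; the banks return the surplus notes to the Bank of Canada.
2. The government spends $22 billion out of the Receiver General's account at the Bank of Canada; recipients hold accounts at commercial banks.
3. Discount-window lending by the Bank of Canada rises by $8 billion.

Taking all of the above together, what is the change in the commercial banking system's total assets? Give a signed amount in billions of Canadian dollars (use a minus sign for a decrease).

Bank of Canada balance sheet:
  Assets:      Loans to banks +$8B
  Liabilities: Bank reserves +$33B, Currency in circulation −$3B, Government deposits −$22B
Commercial banking system:
  Assets:      Reserves at CB +$33B
  Liabilities: Checkable deposits +$25B, Borrowings from CB +$8B
Change in total bank assets = +$33 billion.

+$33 billion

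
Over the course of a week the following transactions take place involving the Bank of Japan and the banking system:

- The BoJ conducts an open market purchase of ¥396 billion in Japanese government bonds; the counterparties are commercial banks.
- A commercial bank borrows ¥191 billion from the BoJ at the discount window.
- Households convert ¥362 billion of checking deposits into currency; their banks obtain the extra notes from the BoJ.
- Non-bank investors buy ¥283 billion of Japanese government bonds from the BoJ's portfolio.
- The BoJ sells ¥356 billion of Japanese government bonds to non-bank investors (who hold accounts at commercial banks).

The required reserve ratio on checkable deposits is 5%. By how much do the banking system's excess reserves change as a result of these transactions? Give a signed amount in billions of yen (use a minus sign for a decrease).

-¥363.95 billion

OMO purchase (from banks) ¥396 billion: reserves +¥396B, deposits 0.
Discount-window loan ¥191 billion: reserves +¥191B, deposits 0.
Currency withdrawal ¥362 billion: reserves −¥362B, deposits −¥362B.
Asset sale (to non-banks) ¥283 billion: reserves −¥283B, deposits −¥283B.
Asset sale (to non-banks) ¥356 billion: reserves −¥356B, deposits −¥356B.
Totals: Δreserves = −¥414B, Δdeposits = −¥1001B.
Δrequired reserves = 5% × −¥1001B = −¥50.05B.
Δexcess reserves = Δreserves − Δrequired = −¥414B − (−¥50.05B) = -¥363.95 billion.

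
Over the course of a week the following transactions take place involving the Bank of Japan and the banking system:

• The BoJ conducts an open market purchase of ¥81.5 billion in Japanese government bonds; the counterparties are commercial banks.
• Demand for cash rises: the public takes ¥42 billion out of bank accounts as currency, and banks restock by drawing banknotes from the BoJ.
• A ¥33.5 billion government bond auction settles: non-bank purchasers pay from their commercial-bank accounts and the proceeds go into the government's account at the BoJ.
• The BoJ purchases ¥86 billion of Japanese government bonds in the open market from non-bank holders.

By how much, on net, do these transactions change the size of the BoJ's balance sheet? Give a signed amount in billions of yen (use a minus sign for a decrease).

+¥167.5 billion

BoJ balance sheet:
  Assets:      Securities +¥167.5B
  Liabilities: Bank reserves +¥92B, Currency in circulation +¥42B, Government deposits +¥33.5B
Commercial banking system:
  Assets:      Reserves at CB +¥92B, Securities −¥81.5B
  Liabilities: Checkable deposits +¥10.5B
Change in total BoJ assets = +¥167.5 billion.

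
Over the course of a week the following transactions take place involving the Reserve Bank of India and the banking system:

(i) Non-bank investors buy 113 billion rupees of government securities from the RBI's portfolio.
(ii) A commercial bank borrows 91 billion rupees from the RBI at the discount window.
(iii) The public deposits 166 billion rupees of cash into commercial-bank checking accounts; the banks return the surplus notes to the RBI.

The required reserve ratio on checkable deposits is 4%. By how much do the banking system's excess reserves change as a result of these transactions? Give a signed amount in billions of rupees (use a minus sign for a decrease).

Asset sale (to non-banks) 113 billion rupees: reserves −113B, deposits −113B.
Discount-window loan 91 billion rupees: reserves +91B, deposits 0.
Currency deposit 166 billion rupees: reserves +166B, deposits +166B.
Totals: Δreserves = +144B, Δdeposits = +53B.
Δrequired reserves = 4% × +53B = +2.12B.
Δexcess reserves = Δreserves − Δrequired = +144B − (+2.12B) = +141.88 billion.

+141.88 billion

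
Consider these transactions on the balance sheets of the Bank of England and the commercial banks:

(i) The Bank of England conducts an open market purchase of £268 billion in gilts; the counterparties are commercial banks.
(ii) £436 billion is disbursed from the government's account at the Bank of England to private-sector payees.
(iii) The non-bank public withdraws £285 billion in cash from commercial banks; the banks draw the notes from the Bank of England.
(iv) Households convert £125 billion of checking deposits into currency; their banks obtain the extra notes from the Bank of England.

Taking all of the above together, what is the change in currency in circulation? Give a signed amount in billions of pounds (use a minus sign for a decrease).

+£410 billion

Bank of England balance sheet:
  Assets:      Securities +£268B
  Liabilities: Bank reserves +£294B, Currency in circulation +£410B, Government deposits −£436B
Commercial banking system:
  Assets:      Reserves at CB +£294B, Securities −£268B
  Liabilities: Checkable deposits +£26B
So the change in currency in circulation is +£410 billion.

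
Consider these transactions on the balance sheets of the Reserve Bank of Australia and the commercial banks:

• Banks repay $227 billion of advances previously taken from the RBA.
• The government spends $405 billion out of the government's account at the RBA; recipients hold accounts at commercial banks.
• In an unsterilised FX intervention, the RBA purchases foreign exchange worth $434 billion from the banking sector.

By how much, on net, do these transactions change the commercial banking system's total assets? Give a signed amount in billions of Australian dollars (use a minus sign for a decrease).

+$178 billion

RBA balance sheet:
  Assets:      Loans to banks −$227B, Foreign assets +$434B
  Liabilities: Bank reserves +$612B, Government deposits −$405B
Commercial banking system:
  Assets:      Reserves at CB +$612B, Foreign assets −$434B
  Liabilities: Checkable deposits +$405B, Borrowings from CB −$227B
Change in total bank assets = +$178 billion.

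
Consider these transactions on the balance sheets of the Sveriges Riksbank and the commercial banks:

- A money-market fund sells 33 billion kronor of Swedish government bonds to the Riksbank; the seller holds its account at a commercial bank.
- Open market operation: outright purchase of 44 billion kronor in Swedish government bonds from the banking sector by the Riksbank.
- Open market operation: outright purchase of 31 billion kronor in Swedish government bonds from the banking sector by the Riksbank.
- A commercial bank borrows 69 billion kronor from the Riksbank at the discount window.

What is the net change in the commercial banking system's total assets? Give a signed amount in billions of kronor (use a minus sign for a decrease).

Asset purchase (from non-banks) 33 billion kronor: bank balance sheets expand → +33B.
OMO purchase (from banks) 44 billion kronor: just an asset swap on bank balance sheets → 0.
OMO purchase (from banks) 31 billion kronor: just an asset swap on bank balance sheets → 0.
Discount-window loan 69 billion kronor: bank balance sheets expand → +69B.
Net: 33 + 0 + 0 + 69 = +102 billion.

+102 billion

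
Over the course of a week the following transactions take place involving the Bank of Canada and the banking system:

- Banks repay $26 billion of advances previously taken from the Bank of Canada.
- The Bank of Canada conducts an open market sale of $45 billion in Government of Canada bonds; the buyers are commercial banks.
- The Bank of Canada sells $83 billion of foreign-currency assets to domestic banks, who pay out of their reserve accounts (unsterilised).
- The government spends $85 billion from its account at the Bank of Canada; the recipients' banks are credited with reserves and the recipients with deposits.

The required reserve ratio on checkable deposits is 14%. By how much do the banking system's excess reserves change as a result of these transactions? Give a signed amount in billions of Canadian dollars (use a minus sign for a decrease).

-$80.9 billion

Discount-window repayment $26 billion: reserves −$26B, deposits 0.
OMO sale (to banks) $45 billion: reserves −$45B, deposits 0.
FX sale $83 billion: reserves −$83B, deposits 0.
Government spending $85 billion: reserves +$85B, deposits +$85B.
Totals: Δreserves = −$69B, Δdeposits = +$85B.
Δrequired reserves = 14% × +$85B = +$11.9B.
Δexcess reserves = Δreserves − Δrequired = −$69B − (+$11.9B) = -$80.9 billion.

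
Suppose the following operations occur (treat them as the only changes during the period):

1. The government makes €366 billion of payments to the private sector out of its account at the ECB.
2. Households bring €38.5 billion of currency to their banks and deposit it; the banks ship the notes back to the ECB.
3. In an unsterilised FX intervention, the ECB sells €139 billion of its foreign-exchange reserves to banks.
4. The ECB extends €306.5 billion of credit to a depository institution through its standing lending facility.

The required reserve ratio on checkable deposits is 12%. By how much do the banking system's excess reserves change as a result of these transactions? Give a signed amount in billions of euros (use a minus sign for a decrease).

Government spending €366 billion: reserves +€366B, deposits +€366B.
Currency deposit €38.5 billion: reserves +€38.5B, deposits +€38.5B.
FX sale €139 billion: reserves −€139B, deposits 0.
Discount-window loan €306.5 billion: reserves +€306.5B, deposits 0.
Totals: Δreserves = +€572B, Δdeposits = +€404.5B.
Δrequired reserves = 12% × +€404.5B = +€48.54B.
Δexcess reserves = Δreserves − Δrequired = +€572B − (+€48.54B) = +€523.46 billion.

+€523.46 billion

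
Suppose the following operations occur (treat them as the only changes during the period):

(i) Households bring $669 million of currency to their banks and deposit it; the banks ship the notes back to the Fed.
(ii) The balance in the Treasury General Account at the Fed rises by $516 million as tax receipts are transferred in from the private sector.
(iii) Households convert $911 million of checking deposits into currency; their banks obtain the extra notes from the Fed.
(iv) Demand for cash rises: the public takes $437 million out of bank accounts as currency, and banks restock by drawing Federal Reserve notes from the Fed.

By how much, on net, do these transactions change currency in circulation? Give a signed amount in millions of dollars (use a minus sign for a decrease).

Fed balance sheet:
  Assets:      no change
  Liabilities: Bank reserves −$1195M, Currency in circulation +$679M, Government deposits +$516M
Commercial banking system:
  Assets:      Reserves at CB −$1195M
  Liabilities: Checkable deposits −$1195M
So the change in currency in circulation is +$679 million.

+$679 million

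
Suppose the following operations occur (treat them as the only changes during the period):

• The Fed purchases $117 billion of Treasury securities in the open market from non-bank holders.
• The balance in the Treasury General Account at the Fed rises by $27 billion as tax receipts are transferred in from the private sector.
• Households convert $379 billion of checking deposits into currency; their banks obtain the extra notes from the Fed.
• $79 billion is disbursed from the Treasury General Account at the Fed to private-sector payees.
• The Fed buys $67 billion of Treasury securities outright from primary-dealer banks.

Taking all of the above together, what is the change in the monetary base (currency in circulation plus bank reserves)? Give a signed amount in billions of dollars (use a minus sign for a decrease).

+$236 billion

Fed balance sheet:
  Assets:      Securities +$184B
  Liabilities: Bank reserves −$143B, Currency in circulation +$379B, Government deposits −$52B
Commercial banking system:
  Assets:      Reserves at CB −$143B, Securities −$67B
  Liabilities: Checkable deposits −$210B
Monetary base = currency + reserves: +$379B + (−$143B) = +$236 billion.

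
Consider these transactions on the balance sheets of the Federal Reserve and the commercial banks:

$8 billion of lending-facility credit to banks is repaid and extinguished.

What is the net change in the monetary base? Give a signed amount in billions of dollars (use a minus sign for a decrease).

Fed balance sheet:
  Assets:      Loans to banks −$8B
  Liabilities: Bank reserves −$8B
Commercial banking system:
  Assets:      Reserves at CB −$8B
  Liabilities: Borrowings from CB −$8B
Monetary base = currency + reserves: 0 + (−$8B) = -$8 billion.

-$8 billion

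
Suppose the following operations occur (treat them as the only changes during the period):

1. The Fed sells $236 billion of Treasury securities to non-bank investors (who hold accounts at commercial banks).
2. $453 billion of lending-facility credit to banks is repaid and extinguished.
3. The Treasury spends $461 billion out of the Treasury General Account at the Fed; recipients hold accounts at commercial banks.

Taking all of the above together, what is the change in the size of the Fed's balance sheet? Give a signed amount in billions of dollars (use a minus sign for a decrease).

Fed balance sheet:
  Assets:      Securities −$236B, Loans to banks −$453B
  Liabilities: Bank reserves −$228B, Government deposits −$461B
Change in total Fed assets = -$689 billion.

-$689 billion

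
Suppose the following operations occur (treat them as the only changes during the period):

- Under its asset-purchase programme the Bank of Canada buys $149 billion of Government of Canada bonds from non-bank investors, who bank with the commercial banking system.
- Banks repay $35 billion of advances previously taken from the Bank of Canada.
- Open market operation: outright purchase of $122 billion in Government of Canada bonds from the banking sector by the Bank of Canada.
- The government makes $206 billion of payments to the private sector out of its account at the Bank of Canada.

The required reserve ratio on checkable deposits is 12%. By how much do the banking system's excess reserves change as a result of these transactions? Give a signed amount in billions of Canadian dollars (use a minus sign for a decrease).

Asset purchase (from non-banks) $149 billion: reserves +$149B, deposits +$149B.
Discount-window repayment $35 billion: reserves −$35B, deposits 0.
OMO purchase (from banks) $122 billion: reserves +$122B, deposits 0.
Government spending $206 billion: reserves +$206B, deposits +$206B.
Totals: Δreserves = +$442B, Δdeposits = +$355B.
Δrequired reserves = 12% × +$355B = +$42.6B.
Δexcess reserves = Δreserves − Δrequired = +$442B − (+$42.6B) = +$399.4 billion.

+$399.4 billion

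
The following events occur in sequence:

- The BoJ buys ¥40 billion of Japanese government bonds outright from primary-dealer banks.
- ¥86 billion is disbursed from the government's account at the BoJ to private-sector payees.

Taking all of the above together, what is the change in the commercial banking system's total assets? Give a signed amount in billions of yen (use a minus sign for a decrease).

OMO purchase (from banks) ¥40 billion: just an asset swap on bank balance sheets → 0.
Government spending ¥86 billion: bank balance sheets expand → +¥86B.
Net: 0 + 86 = +¥86 billion.

+¥86 billion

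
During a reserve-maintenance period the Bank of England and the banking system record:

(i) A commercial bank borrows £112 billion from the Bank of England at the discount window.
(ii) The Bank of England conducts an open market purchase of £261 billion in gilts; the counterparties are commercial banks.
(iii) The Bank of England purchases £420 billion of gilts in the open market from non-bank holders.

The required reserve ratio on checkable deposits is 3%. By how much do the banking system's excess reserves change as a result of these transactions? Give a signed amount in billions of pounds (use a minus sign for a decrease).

+£780.4 billion

Discount-window loan £112 billion: reserves +£112B, deposits 0.
OMO purchase (from banks) £261 billion: reserves +£261B, deposits 0.
Asset purchase (from non-banks) £420 billion: reserves +£420B, deposits +£420B.
Totals: Δreserves = +£793B, Δdeposits = +£420B.
Δrequired reserves = 3% × +£420B = +£12.6B.
Δexcess reserves = Δreserves − Δrequired = +£793B − (+£12.6B) = +£780.4 billion.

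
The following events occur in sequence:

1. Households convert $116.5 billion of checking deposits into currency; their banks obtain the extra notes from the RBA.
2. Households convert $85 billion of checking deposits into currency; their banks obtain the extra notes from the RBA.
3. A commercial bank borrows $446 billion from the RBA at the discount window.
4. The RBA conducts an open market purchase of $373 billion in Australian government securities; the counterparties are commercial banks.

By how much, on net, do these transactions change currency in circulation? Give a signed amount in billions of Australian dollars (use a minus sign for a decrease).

Currency withdrawal $116.5 billion: notes leave the central bank → +$116.5B.
Currency withdrawal $85 billion: notes leave the central bank → +$85B.
Discount-window loan $446 billion: no currency enters or leaves circulation → 0.
OMO purchase (from banks) $373 billion: no currency enters or leaves circulation → 0.
Net: 116.5 + 85 + 0 + 0 = +$201.5 billion.

+$201.5 billion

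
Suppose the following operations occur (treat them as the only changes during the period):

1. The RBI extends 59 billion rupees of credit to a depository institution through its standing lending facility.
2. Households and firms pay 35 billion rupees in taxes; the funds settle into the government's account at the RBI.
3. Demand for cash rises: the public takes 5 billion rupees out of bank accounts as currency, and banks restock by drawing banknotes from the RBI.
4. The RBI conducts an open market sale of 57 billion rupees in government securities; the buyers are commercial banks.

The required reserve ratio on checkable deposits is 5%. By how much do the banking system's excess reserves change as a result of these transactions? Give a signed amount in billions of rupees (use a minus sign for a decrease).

-36 billion

Discount-window loan 59 billion rupees: reserves +59B, deposits 0.
Government account inflow 35 billion rupees: reserves −35B, deposits −35B.
Currency withdrawal 5 billion rupees: reserves −5B, deposits −5B.
OMO sale (to banks) 57 billion rupees: reserves −57B, deposits 0.
Totals: Δreserves = −38B, Δdeposits = −40B.
Δrequired reserves = 5% × −40B = −2B.
Δexcess reserves = Δreserves − Δrequired = −38B − (−2B) = -36 billion.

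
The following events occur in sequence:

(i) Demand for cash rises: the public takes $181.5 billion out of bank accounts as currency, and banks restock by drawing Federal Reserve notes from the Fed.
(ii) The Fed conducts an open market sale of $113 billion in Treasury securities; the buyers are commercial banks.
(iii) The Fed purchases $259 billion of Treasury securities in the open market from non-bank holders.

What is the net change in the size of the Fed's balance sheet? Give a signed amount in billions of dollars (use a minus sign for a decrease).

+$146 billion

Currency withdrawal $181.5 billion: only the composition of liabilities changes → 0.
OMO sale (to banks) $113 billion: a Fed asset is shed → −$113B.
Asset purchase (from non-banks) $259 billion: a Fed asset is acquired → +$259B.
Net: 0 − 113 + 259 = +$146 billion.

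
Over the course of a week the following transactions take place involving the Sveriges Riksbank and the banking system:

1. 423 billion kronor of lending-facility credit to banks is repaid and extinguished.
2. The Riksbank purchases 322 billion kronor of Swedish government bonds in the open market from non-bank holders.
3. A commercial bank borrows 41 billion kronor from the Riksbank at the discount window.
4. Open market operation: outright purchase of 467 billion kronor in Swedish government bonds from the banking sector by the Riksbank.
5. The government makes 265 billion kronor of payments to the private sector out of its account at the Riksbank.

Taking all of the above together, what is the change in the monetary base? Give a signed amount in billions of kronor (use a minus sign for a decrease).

Discount-window repayment 423 billion kronor: Riksbank balance sheet contracts → −423B.
Asset purchase (from non-banks) 322 billion kronor: Riksbank balance sheet expands → +322B.
Discount-window loan 41 billion kronor: Riksbank balance sheet expands → +41B.
OMO purchase (from banks) 467 billion kronor: Riksbank balance sheet expands → +467B.
Government spending 265 billion kronor: a non-base liability converts back to reserves → +265B.
Net: −423 + 322 + 41 + 467 + 265 = +672 billion.

+672 billion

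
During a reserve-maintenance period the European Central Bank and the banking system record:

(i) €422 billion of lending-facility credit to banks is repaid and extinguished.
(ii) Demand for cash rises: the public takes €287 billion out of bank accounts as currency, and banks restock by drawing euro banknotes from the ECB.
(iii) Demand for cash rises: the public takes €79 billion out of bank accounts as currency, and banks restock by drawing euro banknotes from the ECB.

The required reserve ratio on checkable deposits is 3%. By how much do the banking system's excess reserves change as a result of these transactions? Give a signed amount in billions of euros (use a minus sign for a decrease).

-€777.02 billion

Discount-window repayment €422 billion: reserves −€422B, deposits 0.
Currency withdrawal €287 billion: reserves −€287B, deposits −€287B.
Currency withdrawal €79 billion: reserves −€79B, deposits −€79B.
Totals: Δreserves = −€788B, Δdeposits = −€366B.
Δrequired reserves = 3% × −€366B = −€10.98B.
Δexcess reserves = Δreserves − Δrequired = −€788B − (−€10.98B) = -€777.02 billion.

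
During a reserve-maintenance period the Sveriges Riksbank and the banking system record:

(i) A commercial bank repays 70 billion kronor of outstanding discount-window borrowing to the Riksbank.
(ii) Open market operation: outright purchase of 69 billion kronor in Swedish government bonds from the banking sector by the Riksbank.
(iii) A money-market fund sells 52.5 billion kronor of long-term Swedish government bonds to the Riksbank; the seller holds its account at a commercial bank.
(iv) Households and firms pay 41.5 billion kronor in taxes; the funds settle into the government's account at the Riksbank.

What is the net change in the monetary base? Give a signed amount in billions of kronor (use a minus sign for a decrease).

Riksbank balance sheet:
  Assets:      Securities +121.5B, Loans to banks −70B
  Liabilities: Bank reserves +10B, Government deposits +41.5B
Commercial banking system:
  Assets:      Reserves at CB +10B, Securities −69B
  Liabilities: Checkable deposits +11B, Borrowings from CB −70B
Monetary base = currency + reserves: 0 + (+10B) = +10 billion.

+10 billion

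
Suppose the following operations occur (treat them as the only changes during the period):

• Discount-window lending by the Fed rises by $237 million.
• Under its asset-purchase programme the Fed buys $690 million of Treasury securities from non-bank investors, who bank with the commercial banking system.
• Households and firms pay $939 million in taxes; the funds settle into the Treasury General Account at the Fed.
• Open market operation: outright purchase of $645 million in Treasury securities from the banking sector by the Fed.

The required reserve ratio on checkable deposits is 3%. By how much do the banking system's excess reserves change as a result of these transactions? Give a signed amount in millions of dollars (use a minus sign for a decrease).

Discount-window loan $237 million: reserves +$237M, deposits 0.
Asset purchase (from non-banks) $690 million: reserves +$690M, deposits +$690M.
Government account inflow $939 million: reserves −$939M, deposits −$939M.
OMO purchase (from banks) $645 million: reserves +$645M, deposits 0.
Totals: Δreserves = +$633M, Δdeposits = −$249M.
Δrequired reserves = 3% × −$249M = −$7.47M.
Δexcess reserves = Δreserves − Δrequired = +$633M − (−$7.47M) = +$640.47 million.

+$640.47 million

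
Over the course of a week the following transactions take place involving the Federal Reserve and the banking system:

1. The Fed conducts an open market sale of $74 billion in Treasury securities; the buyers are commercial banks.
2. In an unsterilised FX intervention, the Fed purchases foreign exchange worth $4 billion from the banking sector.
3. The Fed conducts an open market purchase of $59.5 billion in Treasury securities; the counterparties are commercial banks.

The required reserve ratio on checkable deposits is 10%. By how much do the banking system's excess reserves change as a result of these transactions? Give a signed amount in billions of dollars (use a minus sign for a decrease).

OMO sale (to banks) $74 billion: reserves −$74B, deposits 0.
FX purchase $4 billion: reserves +$4B, deposits 0.
OMO purchase (from banks) $59.5 billion: reserves +$59.5B, deposits 0.
Totals: Δreserves = −$10.5B, Δdeposits = 0.
Δrequired reserves = 10% × 0 = 0.
Δexcess reserves = Δreserves − Δrequired = −$10.5B − (0) = -$10.5 billion.

-$10.5 billion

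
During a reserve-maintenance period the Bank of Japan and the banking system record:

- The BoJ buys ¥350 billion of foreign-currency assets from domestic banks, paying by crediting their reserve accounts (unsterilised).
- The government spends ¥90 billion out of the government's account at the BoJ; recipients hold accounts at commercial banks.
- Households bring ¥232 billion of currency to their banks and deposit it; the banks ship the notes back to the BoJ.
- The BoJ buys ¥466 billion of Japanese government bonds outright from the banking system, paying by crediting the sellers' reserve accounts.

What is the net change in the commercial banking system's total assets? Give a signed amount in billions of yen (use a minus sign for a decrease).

BoJ balance sheet:
  Assets:      Securities +¥466B, Foreign assets +¥350B
  Liabilities: Bank reserves +¥1138B, Currency in circulation −¥232B, Government deposits −¥90B
Commercial banking system:
  Assets:      Reserves at CB +¥1138B, Securities −¥466B, Foreign assets −¥350B
  Liabilities: Checkable deposits +¥322B
Change in total bank assets = +¥322 billion.

+¥322 billion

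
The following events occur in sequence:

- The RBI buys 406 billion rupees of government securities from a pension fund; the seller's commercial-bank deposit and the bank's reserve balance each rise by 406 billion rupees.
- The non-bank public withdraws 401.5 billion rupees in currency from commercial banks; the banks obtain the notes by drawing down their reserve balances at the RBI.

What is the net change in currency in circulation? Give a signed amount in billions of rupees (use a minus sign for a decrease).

+401.5 billion

Asset purchase (from non-banks) 406 billion rupees: no currency enters or leaves circulation → 0.
Currency withdrawal 401.5 billion rupees: notes leave the central bank → +401.5B.
Net: 0 + 401.5 = +401.5 billion.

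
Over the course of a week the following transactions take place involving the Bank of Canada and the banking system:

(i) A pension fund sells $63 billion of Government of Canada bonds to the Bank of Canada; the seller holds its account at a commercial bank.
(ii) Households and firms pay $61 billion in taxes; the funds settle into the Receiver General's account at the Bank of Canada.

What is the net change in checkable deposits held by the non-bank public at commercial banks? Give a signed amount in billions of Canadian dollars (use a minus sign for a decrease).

+$2 billion

Bank of Canada balance sheet:
  Assets:      Securities +$63B
  Liabilities: Bank reserves +$2B, Government deposits +$61B
Commercial banking system:
  Assets:      Reserves at CB +$2B
  Liabilities: Checkable deposits +$2B
So the change in checkable deposits held by the non-bank public at commercial banks is +$2 billion.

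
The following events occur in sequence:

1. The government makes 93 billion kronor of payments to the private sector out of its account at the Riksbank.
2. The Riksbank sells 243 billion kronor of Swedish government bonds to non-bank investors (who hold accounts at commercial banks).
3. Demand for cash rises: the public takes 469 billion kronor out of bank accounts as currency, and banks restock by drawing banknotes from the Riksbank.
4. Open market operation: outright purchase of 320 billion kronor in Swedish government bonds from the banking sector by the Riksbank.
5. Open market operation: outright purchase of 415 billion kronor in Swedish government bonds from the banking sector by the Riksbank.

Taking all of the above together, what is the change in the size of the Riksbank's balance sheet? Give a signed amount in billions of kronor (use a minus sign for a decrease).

+492 billion

Riksbank balance sheet:
  Assets:      Securities +492B
  Liabilities: Bank reserves +116B, Currency in circulation +469B, Government deposits −93B
Commercial banking system:
  Assets:      Reserves at CB +116B, Securities −735B
  Liabilities: Checkable deposits −619B
Change in total Riksbank assets = +492 billion.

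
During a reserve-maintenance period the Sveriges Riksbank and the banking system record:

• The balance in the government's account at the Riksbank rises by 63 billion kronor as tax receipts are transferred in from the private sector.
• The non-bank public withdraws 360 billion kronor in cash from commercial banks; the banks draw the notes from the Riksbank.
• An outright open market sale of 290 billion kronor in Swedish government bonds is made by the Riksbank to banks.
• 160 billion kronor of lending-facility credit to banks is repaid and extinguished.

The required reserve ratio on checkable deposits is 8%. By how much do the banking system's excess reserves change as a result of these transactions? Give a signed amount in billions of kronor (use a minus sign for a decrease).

Government account inflow 63 billion kronor: reserves −63B, deposits −63B.
Currency withdrawal 360 billion kronor: reserves −360B, deposits −360B.
OMO sale (to banks) 290 billion kronor: reserves −290B, deposits 0.
Discount-window repayment 160 billion kronor: reserves −160B, deposits 0.
Totals: Δreserves = −873B, Δdeposits = −423B.
Δrequired reserves = 8% × −423B = −33.84B.
Δexcess reserves = Δreserves − Δrequired = −873B − (−33.84B) = -839.16 billion.

-839.16 billion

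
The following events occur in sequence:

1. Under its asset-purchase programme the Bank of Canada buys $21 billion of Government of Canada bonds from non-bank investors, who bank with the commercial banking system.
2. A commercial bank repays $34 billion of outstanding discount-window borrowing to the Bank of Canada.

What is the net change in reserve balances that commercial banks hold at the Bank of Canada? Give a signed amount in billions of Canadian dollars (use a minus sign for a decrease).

-$13 billion

Bank of Canada balance sheet:
  Assets:      Securities +$21B, Loans to banks −$34B
  Liabilities: Bank reserves −$13B
So the change in reserve balances that commercial banks hold at the Bank of Canada is -$13 billion.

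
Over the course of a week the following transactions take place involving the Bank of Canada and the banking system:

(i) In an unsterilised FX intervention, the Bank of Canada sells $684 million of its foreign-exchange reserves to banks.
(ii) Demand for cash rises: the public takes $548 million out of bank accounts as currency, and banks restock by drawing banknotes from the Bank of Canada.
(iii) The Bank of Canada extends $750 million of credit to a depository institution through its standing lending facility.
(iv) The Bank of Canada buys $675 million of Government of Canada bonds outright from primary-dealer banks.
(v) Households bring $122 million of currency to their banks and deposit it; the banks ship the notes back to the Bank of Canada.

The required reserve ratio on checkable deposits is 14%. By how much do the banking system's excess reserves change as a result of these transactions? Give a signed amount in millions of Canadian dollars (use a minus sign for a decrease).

FX sale $684 million: reserves −$684M, deposits 0.
Currency withdrawal $548 million: reserves −$548M, deposits −$548M.
Discount-window loan $750 million: reserves +$750M, deposits 0.
OMO purchase (from banks) $675 million: reserves +$675M, deposits 0.
Currency deposit $122 million: reserves +$122M, deposits +$122M.
Totals: Δreserves = +$315M, Δdeposits = −$426M.
Δrequired reserves = 14% × −$426M = −$59.64M.
Δexcess reserves = Δreserves − Δrequired = +$315M − (−$59.64M) = +$374.64 million.

+$374.64 million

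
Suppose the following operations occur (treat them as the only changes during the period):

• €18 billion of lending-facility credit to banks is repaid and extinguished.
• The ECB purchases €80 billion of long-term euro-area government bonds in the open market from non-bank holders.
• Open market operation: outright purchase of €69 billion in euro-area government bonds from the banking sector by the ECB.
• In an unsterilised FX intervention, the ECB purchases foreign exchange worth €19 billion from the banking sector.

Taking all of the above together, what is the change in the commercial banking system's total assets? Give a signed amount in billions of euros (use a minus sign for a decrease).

ECB balance sheet:
  Assets:      Securities +€149B, Loans to banks −€18B, Foreign assets +€19B
  Liabilities: Bank reserves +€150B
Commercial banking system:
  Assets:      Reserves at CB +€150B, Securities −€69B, Foreign assets −€19B
  Liabilities: Checkable deposits +€80B, Borrowings from CB −€18B
Change in total bank assets = +€62 billion.

+€62 billion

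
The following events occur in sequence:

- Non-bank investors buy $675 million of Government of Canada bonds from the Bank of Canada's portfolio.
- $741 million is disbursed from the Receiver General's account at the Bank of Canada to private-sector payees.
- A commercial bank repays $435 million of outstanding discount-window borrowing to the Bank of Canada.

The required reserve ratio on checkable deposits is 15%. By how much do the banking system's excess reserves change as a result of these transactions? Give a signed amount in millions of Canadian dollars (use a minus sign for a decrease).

Asset sale (to non-banks) $675 million: reserves −$675M, deposits −$675M.
Government spending $741 million: reserves +$741M, deposits +$741M.
Discount-window repayment $435 million: reserves −$435M, deposits 0.
Totals: Δreserves = −$369M, Δdeposits = +$66M.
Δrequired reserves = 15% × +$66M = +$9.9M.
Δexcess reserves = Δreserves − Δrequired = −$369M − (+$9.9M) = -$378.9 million.

-$378.9 million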